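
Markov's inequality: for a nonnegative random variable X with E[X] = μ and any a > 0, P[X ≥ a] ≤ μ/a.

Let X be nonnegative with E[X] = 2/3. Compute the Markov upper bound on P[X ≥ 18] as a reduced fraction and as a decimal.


μ = E[X] = 2/3, a = 18.
Markov: P[X ≥ 18] ≤ μ/a = (2/3)/18 = 1/27.
Numerically: ≈ 0.03704.
(Since a = 18 > μ = 0.66667, the bound 1/27 is < 1 and informative.)

P[X ≥ 18] ≤ 1/27 ≈ 0.03704.


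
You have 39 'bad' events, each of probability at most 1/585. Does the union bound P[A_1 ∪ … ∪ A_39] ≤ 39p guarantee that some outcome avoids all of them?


Union bound: P[∪_{i=1}^{39} A_i] ≤ Σ_i P[A_i] ≤ 39·p = 39·(1/585) = 1/15.
Numerically: 1/15 ≈ 0.066667.
Is 1/15 < 1? YES.
Since P[∪ A_i] ≤ 1/15 < 1, the complement has P[∩ A_i^c] ≥ 1 − 1/15 = 14/15 > 0, so some outcome avoids every A_i.

39·p = 1/15 ≈ 0.066667; existence CERTIFIED by the union bound.


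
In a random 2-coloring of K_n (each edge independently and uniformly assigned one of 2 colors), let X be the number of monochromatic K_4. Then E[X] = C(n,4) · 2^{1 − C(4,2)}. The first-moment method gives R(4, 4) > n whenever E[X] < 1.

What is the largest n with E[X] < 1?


We need C(n, 4) · 2^{1 − 6} < 1, i.e. C(n, 4) < 2^{6 − 1} = 32.
Check values of n near the boundary:
  n = 5: C(5, 4) = 5; 5 < 32? YES
  n = 6: C(6, 4) = 15; 15 < 32? YES
  n = 7: C(7, 4) = 35; 35 < 32? NO
The largest n with C(n, 4) < 32 is n = 6 (where E[X] = 15/32 ≈ 0.468750). Hence R(4, 4) > 6, i.e. R(4, 4) ≥ 7.

Largest n = 6; hence R(4, 4) > 6.


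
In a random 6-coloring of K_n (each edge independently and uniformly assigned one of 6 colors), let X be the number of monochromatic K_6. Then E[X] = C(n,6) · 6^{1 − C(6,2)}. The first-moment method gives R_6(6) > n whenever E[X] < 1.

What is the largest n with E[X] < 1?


We need C(n, 6) · 6^{1 − 15} < 1, i.e. C(n, 6) < 6^{15 − 1} = 78364164096.
Check values of n near the boundary:
  n = 194: C(194, 6) = 68482017072; 68482017072 < 78364164096? YES
  n = 195: C(195, 6) = 70656049360; 70656049360 < 78364164096? YES
  n = 196: C(196, 6) = 72887293024; 72887293024 < 78364164096? YES
  n = 197: C(197, 6) = 75176946208; 75176946208 < 78364164096? YES
  n = 198: C(198, 6) = 77526225777; 77526225777 < 78364164096? YES
  n = 199: C(199, 6) = 79936367511; 79936367511 < 78364164096? NO
  n = 200: C(200, 6) = 82408626300; 82408626300 < 78364164096? NO
The largest n with C(n, 6) < 78364164096 is n = 198 (where E[X] = 25842075259/26121388032 ≈ 0.9893). Hence R_6(6) > 198, i.e. R_6(6) ≥ 199.

Largest n = 198; hence R_6(6) > 198.


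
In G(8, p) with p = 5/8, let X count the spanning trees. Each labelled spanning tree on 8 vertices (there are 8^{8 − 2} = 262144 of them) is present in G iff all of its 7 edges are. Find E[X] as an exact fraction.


K_8 has 8^{8 − 2} = 262144 labelled spanning trees.
For each such spanning tree H, let X_H = 1 if all 7 edges of H are present in G. Then P[X_H = 1] = p^{7} = (5/8)^{7} = 78125/2097152.
Summing the indicators: E[X] = Σ_H E[X_H] = 262144 · p^{7} = 262144 · 78125/2097152 = 78125/8.
Numerically: E[X] ≈ 9765.6.

E[X] = 262144 · (5/8)^{7} = 78125/8 ≈ 9765.6.


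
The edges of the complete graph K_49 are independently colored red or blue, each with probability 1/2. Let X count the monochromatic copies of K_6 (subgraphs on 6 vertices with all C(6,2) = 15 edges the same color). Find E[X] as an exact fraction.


Let X = Σ_S X_S over the C(49, 6) = 13983816 subsets S of size 6, where X_S = 1 if the K_6 on S is monochromatic.
For a fixed S, the K_6 on S has C(6, 2) = 15 edges. P[all 15 edges red] = (1/2)^15, and likewise for blue, so P[monochromatic] = 2·(1/2)^15 = 2^{1 − 15} = 1/16384.
By linearity of expectation: E[X] = C(49, 6) · 2^{1 − 15} = 13983816 · 1/16384 = 1747977/2048.
Numerically: E[X] ≈ 853.504.

E[X] = C(49,6)·2^(1−C(6,2)) = 1747977/2048 ≈ 853.504.


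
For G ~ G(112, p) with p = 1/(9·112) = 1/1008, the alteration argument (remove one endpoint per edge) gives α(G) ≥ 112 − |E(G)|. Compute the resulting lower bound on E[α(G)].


E[|E(G)|] = C(112, 2)·p = 6216 · (1/1008) = 37/6.
E[α(G)] ≥ n − E[|E(G)|] = 112 − 37/6 = 635/6.
Numerically: ≈ 105.8333.
(This is only a lower bound; the true E[α(G)] may be larger.)

E[α(G)] ≥ 635/6 ≈ 105.8333.


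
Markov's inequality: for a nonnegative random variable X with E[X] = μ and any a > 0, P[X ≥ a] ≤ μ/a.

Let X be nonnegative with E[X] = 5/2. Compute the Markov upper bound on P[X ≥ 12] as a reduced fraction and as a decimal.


μ = E[X] = 5/2, a = 12.
Markov: P[X ≥ 12] ≤ μ/a = (5/2)/12 = 5/24.
Numerically: ≈ 0.208333.
(Since a = 12 > μ = 2.500000, the bound 5/24 is < 1 and informative.)

P[X ≥ 12] ≤ 5/24 ≈ 0.208333.


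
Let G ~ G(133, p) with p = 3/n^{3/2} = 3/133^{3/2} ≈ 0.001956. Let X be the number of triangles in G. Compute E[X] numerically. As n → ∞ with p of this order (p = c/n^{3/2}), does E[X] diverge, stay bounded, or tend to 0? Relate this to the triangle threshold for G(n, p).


Number of potential triangles: C(133, 3) = 383306.
Each occurs with probability p³ ≈ (0.001956)³ ≈ 7.482236e-09.
By linearity: E[X] = C(133, 3)·p³ ≈ 383306 · 7.482236e-09 ≈ 0.0029.
Since α = 3/2 > 1, p = c/n^{3/2} = o(1/n) is below the triangle threshold p ~ 1/n. Asymptotically E[X] ~ (c³/6)·n^{3(1−α)} = (3³/6)·n^{-1.5} → 0, so by Markov's inequality G has no triangles w.h.p.

E[X] ≈ 0.0029; in regime p = Θ(1/n^{3/2}) E[X] tends to 0 (below the triangle threshold p ~ 1/n).


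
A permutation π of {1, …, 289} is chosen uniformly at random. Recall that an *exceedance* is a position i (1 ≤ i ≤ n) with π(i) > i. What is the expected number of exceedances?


Write X = Σ_{i=1}^{289} X_i, where X_i = 1_{π(i) > i}.
For each fixed i, π(i) is uniform over {1, …, 289} (marginal of a uniform permutation), so P[π(i) > i] = (n − i)/n. Summing: Σ_{i=1}^{289} (n − i)/n = (0 + 1 + … + 288)/289 = 289(289 − 1)/(2·289) = (289 − 1)/2.
Hence E[X] = Σ_{i=1}^{289} (289 − i)/289 = 144 ≈ 144.00000.

E[X] = 144 = 144.00000.


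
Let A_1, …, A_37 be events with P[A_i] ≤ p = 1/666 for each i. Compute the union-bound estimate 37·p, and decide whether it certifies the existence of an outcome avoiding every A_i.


Union bound: P[∪_{i=1}^{37} A_i] ≤ Σ_i P[A_i] ≤ 37·p = 37·(1/666) = 1/18.
Numerically: 1/18 ≈ 0.05556.
Is 1/18 < 1? YES.
Since P[∪ A_i] ≤ 1/18 < 1, the complement has P[∩ A_i^c] ≥ 1 − 1/18 = 17/18 > 0, so some outcome avoids every A_i.

37·p = 1/18 ≈ 0.05556; existence CERTIFIED by the union bound.


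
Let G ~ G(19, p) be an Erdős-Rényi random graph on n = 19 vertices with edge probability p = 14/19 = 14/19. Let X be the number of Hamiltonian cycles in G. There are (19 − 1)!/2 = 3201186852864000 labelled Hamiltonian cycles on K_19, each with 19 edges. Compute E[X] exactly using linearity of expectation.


K_19 has (19 − 1)!/2 = 3201186852864000 labelled Hamiltonian cycles.
For each such Hamiltonian cycle H, let X_H = 1 if all 19 edges of H are present in G. Then P[X_H = 1] = p^{19} = (14/19)^{19} = 5976303958948914397184/1978419655660313589123979.
Summing the indicators: E[X] = Σ_H E[X_H] = 3201186852864000 · p^{19} = 3201186852864000 · 5976303958948914397184/1978419655660313589123979 = 19131265662106339128470788663934976000/1978419655660313589123979.
Numerically: E[X] ≈ 9.67e+12.

E[X] = 3201186852864000 · (14/19)^{19} = 19131265662106339128470788663934976000/1978419655660313589123979 ≈ 9.67e+12.


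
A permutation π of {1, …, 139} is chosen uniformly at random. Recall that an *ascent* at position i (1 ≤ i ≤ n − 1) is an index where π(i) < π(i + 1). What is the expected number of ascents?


Write X = Σ X_I over i = 1, …, 138, with X_I the indicator of one ascent.
There are 138 indicators.
For each fixed i, the pair (π(i), π(i+1)) is a uniformly random ordered pair of distinct values from {1, …, 139}; by symmetry P[π(i) < π(i+1)] = 1/2.
By linearity: E[X] = 138 · (1/2) = (139 − 1) · (1/2) = 69 ≈ 69.0000.

E[X] = 69 = 69.0000.


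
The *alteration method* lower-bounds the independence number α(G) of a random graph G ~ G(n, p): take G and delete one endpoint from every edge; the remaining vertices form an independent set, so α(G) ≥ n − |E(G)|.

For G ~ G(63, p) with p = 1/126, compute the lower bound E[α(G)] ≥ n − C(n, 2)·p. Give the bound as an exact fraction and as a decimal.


E[|E(G)|] = C(63, 2)·p = 1953 · (1/126) = 31/2.
E[α(G)] ≥ n − E[|E(G)|] = 63 − 31/2 = 95/2.
Numerically: ≈ 47.500000.
(This is only a lower bound; the true E[α(G)] may be larger.)

E[α(G)] ≥ 95/2 ≈ 47.500000.


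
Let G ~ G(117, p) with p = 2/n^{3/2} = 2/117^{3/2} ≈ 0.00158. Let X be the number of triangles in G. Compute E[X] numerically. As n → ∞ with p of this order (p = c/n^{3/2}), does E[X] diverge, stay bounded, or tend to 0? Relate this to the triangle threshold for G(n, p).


Number of potential triangles: C(117, 3) = 260130.
Each occurs with probability p³ ≈ (0.00158)³ ≈ 3.946877e-09.
By linearity: E[X] = C(117, 3)·p³ ≈ 260130 · 3.946877e-09 ≈ 0.0010.
Since α = 3/2 > 1, p = c/n^{3/2} = o(1/n) is below the triangle threshold p ~ 1/n. Asymptotically E[X] ~ (c³/6)·n^{3(1−α)} = (2³/6)·n^{-1.5} → 0, so by Markov's inequality G has no triangles w.h.p.

E[X] ≈ 0.0010; in regime p = Θ(1/n^{3/2}) E[X] tends to 0 (below the triangle threshold p ~ 1/n).


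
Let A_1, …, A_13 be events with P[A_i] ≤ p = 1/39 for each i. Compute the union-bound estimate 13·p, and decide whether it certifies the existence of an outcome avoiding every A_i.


Union bound: P[∪_{i=1}^{13} A_i] ≤ Σ_i P[A_i] ≤ 13·p = 13·(1/39) = 1/3.
Numerically: 1/3 ≈ 0.3333.
Is 1/3 < 1? YES.
Since P[∪ A_i] ≤ 1/3 < 1, the complement has P[∩ A_i^c] ≥ 1 − 1/3 = 2/3 > 0, so some outcome avoids every A_i.

13·p = 1/3 ≈ 0.3333; existence CERTIFIED by the union bound.


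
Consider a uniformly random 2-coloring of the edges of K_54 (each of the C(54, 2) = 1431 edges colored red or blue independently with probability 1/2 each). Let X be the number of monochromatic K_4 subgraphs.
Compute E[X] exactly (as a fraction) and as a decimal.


Let X = Σ_S X_S over the C(54, 4) = 316251 subsets S of size 4, where X_S = 1 if the K_4 on S is monochromatic.
For a fixed S, the K_4 on S has C(4, 2) = 6 edges. P[all 6 edges red] = (1/2)^6, and likewise for blue, so P[monochromatic] = 2·(1/2)^6 = 2^{1 − 6} = 1/32.
Summing: E[X] = C(54, 4) · 2^{1 − 6} = 316251 · 1/32 = 316251/32.
Numerically: E[X] ≈ 9882.84375.

E[X] = C(54,4)·2^(1−C(4,2)) = 316251/32 ≈ 9882.84375.


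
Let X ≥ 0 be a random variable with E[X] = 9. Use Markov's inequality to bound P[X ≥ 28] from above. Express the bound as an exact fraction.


μ = E[X] = 9, a = 28.
Markov: P[X ≥ 28] ≤ μ/a = (9)/28 = 9/28.
Numerically: ≈ 0.3214.
(Since a = 28 > μ = 9.0000, the bound 9/28 is < 1 and informative.)

P[X ≥ 28] ≤ 9/28 ≈ 0.3214.


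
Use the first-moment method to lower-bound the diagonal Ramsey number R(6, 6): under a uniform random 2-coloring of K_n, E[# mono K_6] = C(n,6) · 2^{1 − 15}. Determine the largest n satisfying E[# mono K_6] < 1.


We need C(n, 6) · 2^{1 − 15} < 1, i.e. C(n, 6) < 2^{15 − 1} = 16384.
Check values of n near the boundary:
  n = 11: C(11, 6) = 462; 462 < 16384? YES
  n = 12: C(12, 6) = 924; 924 < 16384? YES
  n = 13: C(13, 6) = 1716; 1716 < 16384? YES
  n = 14: C(14, 6) = 3003; 3003 < 16384? YES
  n = 15: C(15, 6) = 5005; 5005 < 16384? YES
  n = 16: C(16, 6) = 8008; 8008 < 16384? YES
  n = 17: C(17, 6) = 12376; 12376 < 16384? YES
  n = 18: C(18, 6) = 18564; 18564 < 16384? NO
  n = 19: C(19, 6) = 27132; 27132 < 16384? NO
The largest n with C(n, 6) < 16384 is n = 17 (where E[X] = 1547/2048 ≈ 0.755371). Hence R(6, 6) > 17, i.e. R(6, 6) ≥ 18.

Largest n = 17; hence R(6, 6) > 17.


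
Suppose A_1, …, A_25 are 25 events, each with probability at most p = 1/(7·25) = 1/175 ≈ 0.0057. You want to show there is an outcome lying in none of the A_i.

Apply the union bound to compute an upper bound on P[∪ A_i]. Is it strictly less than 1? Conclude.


Union bound: P[∪_{i=1}^{25} A_i] ≤ Σ_i P[A_i] ≤ 25·p = 25·(1/175) = 1/7.
Numerically: 1/7 ≈ 0.1429.
Is 1/7 < 1? YES.
Since P[∪ A_i] ≤ 1/7 < 1, the complement has P[∩ A_i^c] ≥ 1 − 1/7 = 6/7 > 0, so some outcome avoids every A_i.

25·p = 1/7 ≈ 0.1429; existence CERTIFIED by the union bound.


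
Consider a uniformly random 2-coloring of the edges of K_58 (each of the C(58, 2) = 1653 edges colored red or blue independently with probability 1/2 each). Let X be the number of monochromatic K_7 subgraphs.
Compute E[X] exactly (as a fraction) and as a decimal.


Let X = Σ_S X_S over the C(58, 7) = 300674088 subsets S of size 7, where X_S = 1 if the K_7 on S is monochromatic.
For a fixed S, the K_7 on S has C(7, 2) = 21 edges. P[all 21 edges red] = (1/2)^21, and likewise for blue, so P[monochromatic] = 2·(1/2)^21 = 2^{1 − 21} = 1/1048576.
Summing: E[X] = C(58, 7) · 2^{1 − 21} = 300674088 · 1/1048576 = 37584261/131072.
Numerically: E[X] ≈ 286.7452.

E[X] = C(58,7)·2^(1−C(7,2)) = 37584261/131072 ≈ 286.7452.


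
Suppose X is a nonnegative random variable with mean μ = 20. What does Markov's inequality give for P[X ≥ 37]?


μ = E[X] = 20, a = 37.
Markov: P[X ≥ 37] ≤ μ/a = (20)/37 = 20/37.
Numerically: ≈ 0.54054.
(Since a = 37 > μ = 20.00000, the bound 20/37 is < 1 and informative.)

P[X ≥ 37] ≤ 20/37 ≈ 0.54054.


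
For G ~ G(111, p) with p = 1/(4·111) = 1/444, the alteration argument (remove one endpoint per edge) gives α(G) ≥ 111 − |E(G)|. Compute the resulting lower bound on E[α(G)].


E[|E(G)|] = C(111, 2)·p = 6105 · (1/444) = 55/4.
E[α(G)] ≥ n − E[|E(G)|] = 111 − 55/4 = 389/4.
Numerically: ≈ 97.250.
(This is only a lower bound; the true E[α(G)] may be larger.)

E[α(G)] ≥ 389/4 ≈ 97.250.


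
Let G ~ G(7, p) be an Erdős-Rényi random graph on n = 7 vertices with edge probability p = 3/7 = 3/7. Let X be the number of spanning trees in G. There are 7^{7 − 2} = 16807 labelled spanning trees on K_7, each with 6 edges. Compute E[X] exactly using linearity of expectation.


K_7 has 7^{7 − 2} = 16807 labelled spanning trees.
For each such spanning tree H, let X_H = 1 if all 6 edges of H are present in G. Then P[X_H = 1] = p^{6} = (3/7)^{6} = 729/117649.
By linearity of expectation: E[X] = Σ_H E[X_H] = 16807 · p^{6} = 16807 · 729/117649 = 729/7.
Numerically: E[X] ≈ 104.1.

E[X] = 16807 · (3/7)^{6} = 729/7 ≈ 104.1.


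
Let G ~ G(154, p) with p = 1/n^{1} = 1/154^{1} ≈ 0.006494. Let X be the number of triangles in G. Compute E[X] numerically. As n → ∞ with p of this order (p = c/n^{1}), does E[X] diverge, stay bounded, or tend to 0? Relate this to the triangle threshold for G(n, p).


Number of potential triangles: C(154, 3) = 596904.
Each occurs with probability p³ ≈ (0.006494)³ ≈ 2.738028e-07.
By linearity: E[X] = C(154, 3)·p³ ≈ 596904 · 2.738028e-07 ≈ 0.1634.
Here α = 1, so p = 1/n is exactly at the triangle threshold p ~ 1/n. Asymptotically E[X] → c³/6 = 1³/6 = 1/6 ≈ 0.1667, a bounded constant. In this regime the triangle count is asymptotically Poisson(c³/6).

E[X] ≈ 0.1634; in regime p = Θ(1/n^{1}) E[X] stays bounded (at the triangle threshold p ~ 1/n).


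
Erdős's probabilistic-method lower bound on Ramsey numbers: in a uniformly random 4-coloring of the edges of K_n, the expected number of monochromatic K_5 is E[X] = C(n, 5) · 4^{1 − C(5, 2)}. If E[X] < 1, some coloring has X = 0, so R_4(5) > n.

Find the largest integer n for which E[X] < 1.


We need C(n, 5) · 4^{1 − 10} < 1, i.e. C(n, 5) < 4^{10 − 1} = 262144.
Check values of n near the boundary:
  n = 27: C(27, 5) = 80730; 80730 < 262144? YES
  n = 28: C(28, 5) = 98280; 98280 < 262144? YES
  n = 29: C(29, 5) = 118755; 118755 < 262144? YES
  n = 30: C(30, 5) = 142506; 142506 < 262144? YES
  n = 31: C(31, 5) = 169911; 169911 < 262144? YES
  n = 32: C(32, 5) = 201376; 201376 < 262144? YES
  n = 33: C(33, 5) = 237336; 237336 < 262144? YES
  n = 34: C(34, 5) = 278256; 278256 < 262144? NO
The largest n with C(n, 5) < 262144 is n = 33 (where E[X] = 29667/32768 ≈ 0.9054). Hence R_4(5) > 33, i.e. R_4(5) ≥ 34.

Largest n = 33; hence R_4(5) > 33.


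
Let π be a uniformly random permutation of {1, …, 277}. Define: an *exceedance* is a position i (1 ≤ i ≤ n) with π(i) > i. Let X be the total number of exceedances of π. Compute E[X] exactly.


Write X = Σ_{i=1}^{277} X_i, where X_i = 1_{π(i) > i}.
For each fixed i, π(i) is uniform over {1, …, 277} (marginal of a uniform permutation), so P[π(i) > i] = (n − i)/n. Summing: Σ_{i=1}^{277} (n − i)/n = (0 + 1 + … + 276)/277 = 277(277 − 1)/(2·277) = (277 − 1)/2.
Hence E[X] = Σ_{i=1}^{277} (277 − i)/277 = 138 ≈ 138.00000.

E[X] = 138 = 138.00000.


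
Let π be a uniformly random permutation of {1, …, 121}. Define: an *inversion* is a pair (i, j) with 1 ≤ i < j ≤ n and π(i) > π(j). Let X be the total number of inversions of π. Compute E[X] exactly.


Write X = Σ X_I over the C(121, 2) = 7260 pairs i < j, with X_I the indicator of one inversion.
There are 7260 indicators.
For each fixed pair i < j, the values π(i) and π(j) are two distinct elements of {1, …, 121} in uniformly random order; by symmetry P[π(i) > π(j)] = 1/2.
By linearity: E[X] = 7260 · (1/2) = C(121, 2) · (1/2) = 7260/2 = 3630 ≈ 3630.000000.

E[X] = 3630 = 3630.000000.


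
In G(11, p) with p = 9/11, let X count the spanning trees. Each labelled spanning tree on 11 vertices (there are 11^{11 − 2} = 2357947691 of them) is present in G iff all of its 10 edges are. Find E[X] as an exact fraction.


K_11 has 11^{11 − 2} = 2357947691 labelled spanning trees.
For each such spanning tree H, let X_H = 1 if all 10 edges of H are present in G. Then P[X_H = 1] = p^{10} = (9/11)^{10} = 3486784401/25937424601.
Summing the indicators: E[X] = Σ_H E[X_H] = 2357947691 · p^{10} = 2357947691 · 3486784401/25937424601 = 3486784401/11.
Numerically: E[X] ≈ 3.17e+08.

E[X] = 2357947691 · (9/11)^{10} = 3486784401/11 ≈ 3.17e+08.


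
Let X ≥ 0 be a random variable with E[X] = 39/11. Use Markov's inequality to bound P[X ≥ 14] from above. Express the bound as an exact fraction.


μ = E[X] = 39/11, a = 14.
Markov: P[X ≥ 14] ≤ μ/a = (39/11)/14 = 39/154.
Numerically: ≈ 0.25325.
(Since a = 14 > μ = 3.54545, the bound 39/154 is < 1 and informative.)

P[X ≥ 14] ≤ 39/154 ≈ 0.25325.


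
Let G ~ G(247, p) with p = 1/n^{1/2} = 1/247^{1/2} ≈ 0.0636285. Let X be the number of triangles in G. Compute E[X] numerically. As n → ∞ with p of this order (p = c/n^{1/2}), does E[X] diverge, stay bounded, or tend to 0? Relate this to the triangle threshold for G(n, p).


Number of potential triangles: C(247, 3) = 2481115.
Each occurs with probability p³ ≈ (0.0636285)³ ≈ 2.57605167e-04.
By linearity: E[X] = C(247, 3)·p³ ≈ 2481115 · 2.57605167e-04 ≈ 639.148044.
Since α = 1/2 < 1, p = c/n^{1/2} ≫ 1/n is above the triangle threshold p ~ 1/n. Asymptotically E[X] ~ (c³/6)·n^{3(1−α)} = (1³/6)·n^{1.5} → ∞; triangles are abundant w.h.p.

E[X] ≈ 639.148044; in regime p = Θ(1/n^{1/2}) E[X] diverges (above the triangle threshold p ~ 1/n).


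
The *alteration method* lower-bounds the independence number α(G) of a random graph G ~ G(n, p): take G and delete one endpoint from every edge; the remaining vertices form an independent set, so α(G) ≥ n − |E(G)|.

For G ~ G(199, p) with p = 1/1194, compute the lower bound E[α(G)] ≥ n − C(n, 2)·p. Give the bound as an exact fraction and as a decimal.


E[|E(G)|] = C(199, 2)·p = 19701 · (1/1194) = 33/2.
E[α(G)] ≥ n − E[|E(G)|] = 199 − 33/2 = 365/2.
Numerically: ≈ 182.5000.
(This is only a lower bound; the true E[α(G)] may be larger.)

E[α(G)] ≥ 365/2 ≈ 182.5000.


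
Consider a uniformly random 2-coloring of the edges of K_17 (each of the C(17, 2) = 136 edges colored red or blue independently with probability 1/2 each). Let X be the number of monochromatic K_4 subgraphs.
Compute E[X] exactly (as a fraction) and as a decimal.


Let X = Σ_S X_S over the C(17, 4) = 2380 subsets S of size 4, where X_S = 1 if the K_4 on S is monochromatic.
For a fixed S, the K_4 on S has C(4, 2) = 6 edges. P[all 6 edges red] = (1/2)^6, and likewise for blue, so P[monochromatic] = 2·(1/2)^6 = 2^{1 − 6} = 1/32.
By linearity of expectation: E[X] = C(17, 4) · 2^{1 − 6} = 2380 · 1/32 = 595/8.
Numerically: E[X] ≈ 74.3750.

E[X] = C(17,4)·2^(1−C(4,2)) = 595/8 ≈ 74.3750.


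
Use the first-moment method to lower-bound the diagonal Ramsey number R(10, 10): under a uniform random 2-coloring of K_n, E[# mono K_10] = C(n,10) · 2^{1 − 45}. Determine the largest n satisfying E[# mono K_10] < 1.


We need C(n, 10) · 2^{1 − 45} < 1, i.e. C(n, 10) < 2^{45 − 1} = 17592186044416.
Check values of n near the boundary:
  n = 95: C(95, 10) = 10104934117421; 10104934117421 < 17592186044416? YES
  n = 96: C(96, 10) = 11279926456656; 11279926456656 < 17592186044416? YES
  n = 97: C(97, 10) = 12576469727536; 12576469727536 < 17592186044416? YES
  n = 98: C(98, 10) = 14005614014756; 14005614014756 < 17592186044416? YES
  n = 99: C(99, 10) = 15579278510796; 15579278510796 < 17592186044416? YES
  n = 100: C(100, 10) = 17310309456440; 17310309456440 < 17592186044416? YES
  n = 101: C(101, 10) = 19212541264840; 19212541264840 < 17592186044416? NO
  n = 102: C(102, 10) = 21300860967540; 21300860967540 < 17592186044416? NO
The largest n with C(n, 10) < 17592186044416 is n = 100 (where E[X] = 2163788682055/2199023255552 ≈ 0.983977). Hence R(10, 10) > 100, i.e. R(10, 10) ≥ 101.

Largest n = 100; hence R(10, 10) > 100.


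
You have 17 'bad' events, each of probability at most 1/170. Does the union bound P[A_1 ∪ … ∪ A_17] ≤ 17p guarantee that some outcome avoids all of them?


Union bound: P[∪_{i=1}^{17} A_i] ≤ Σ_i P[A_i] ≤ 17·p = 17·(1/170) = 1/10.
Numerically: 1/10 ≈ 0.1000000.
Is 1/10 < 1? YES.
Since P[∪ A_i] ≤ 1/10 < 1, the complement has P[∩ A_i^c] ≥ 1 − 1/10 = 9/10 > 0, so some outcome avoids every A_i.

17·p = 1/10 ≈ 0.1000000; existence CERTIFIED by the union bound.


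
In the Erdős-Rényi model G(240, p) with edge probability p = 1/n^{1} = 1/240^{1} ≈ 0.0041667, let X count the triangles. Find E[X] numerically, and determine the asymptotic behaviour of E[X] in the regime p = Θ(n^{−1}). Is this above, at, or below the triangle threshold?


Number of potential triangles: C(240, 3) = 2275280.
Each occurs with probability p³ ≈ (0.0041667)³ ≈ 7.2337963e-08.
By linearity: E[X] = C(240, 3)·p³ ≈ 2275280 · 7.2337963e-08 ≈ 0.16459.
Here α = 1, so p = 1/n is exactly at the triangle threshold p ~ 1/n. Asymptotically E[X] → c³/6 = 1³/6 = 1/6 ≈ 0.16667, a bounded constant. In this regime the triangle count is asymptotically Poisson(c³/6).

E[X] ≈ 0.16459; in regime p = Θ(1/n^{1}) E[X] stays bounded (at the triangle threshold p ~ 1/n).


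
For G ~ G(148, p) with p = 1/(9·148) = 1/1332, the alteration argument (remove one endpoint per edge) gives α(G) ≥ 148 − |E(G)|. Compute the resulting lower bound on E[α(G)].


E[|E(G)|] = C(148, 2)·p = 10878 · (1/1332) = 49/6.
E[α(G)] ≥ n − E[|E(G)|] = 148 − 49/6 = 839/6.
Numerically: ≈ 139.83333.
(This is only a lower bound; the true E[α(G)] may be larger.)

E[α(G)] ≥ 839/6 ≈ 139.83333.


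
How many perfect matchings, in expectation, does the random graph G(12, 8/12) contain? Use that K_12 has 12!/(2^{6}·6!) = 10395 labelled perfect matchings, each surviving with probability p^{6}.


K_12 has 12!/(2^{6}·6!) = 10395 labelled perfect matchings.
For each such perfect matching H, let X_H = 1 if all 6 edges of H are present in G. Then P[X_H = 1] = p^{6} = (2/3)^{6} = 64/729.
By linearity of expectation: E[X] = Σ_H E[X_H] = 10395 · p^{6} = 10395 · 64/729 = 24640/27.
Numerically: E[X] ≈ 912.6.

E[X] = 10395 · (2/3)^{6} = 24640/27 ≈ 912.6.


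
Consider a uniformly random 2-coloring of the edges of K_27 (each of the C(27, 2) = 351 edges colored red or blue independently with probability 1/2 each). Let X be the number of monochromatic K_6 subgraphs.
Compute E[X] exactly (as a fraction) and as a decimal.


Let X = Σ_S X_S over the C(27, 6) = 296010 subsets S of size 6, where X_S = 1 if the K_6 on S is monochromatic.
For a fixed S, the K_6 on S has C(6, 2) = 15 edges. P[all 15 edges red] = (1/2)^15, and likewise for blue, so P[monochromatic] = 2·(1/2)^15 = 2^{1 − 15} = 1/16384.
Summing: E[X] = C(27, 6) · 2^{1 − 15} = 296010 · 1/16384 = 148005/8192.
Numerically: E[X] ≈ 18.067.

E[X] = C(27,6)·2^(1−C(6,2)) = 148005/8192 ≈ 18.067.


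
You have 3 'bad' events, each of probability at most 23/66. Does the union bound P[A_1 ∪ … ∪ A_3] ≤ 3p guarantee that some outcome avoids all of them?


Union bound: P[∪_{i=1}^{3} A_i] ≤ Σ_i P[A_i] ≤ 3·p = 3·(23/66) = 23/22.
Numerically: 23/22 ≈ 1.04545.
Is 23/22 < 1? NO.
Since the bound 23/22 is ≥ 1, the union bound is uninformative here; it does NOT by itself certify existence.

3·p = 23/22 ≈ 1.04545; existence NOT certified by the union bound.


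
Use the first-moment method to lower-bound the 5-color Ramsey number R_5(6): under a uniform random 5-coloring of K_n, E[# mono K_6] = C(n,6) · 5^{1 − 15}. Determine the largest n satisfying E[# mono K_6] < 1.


We need C(n, 6) · 5^{1 − 15} < 1, i.e. C(n, 6) < 5^{15 − 1} = 6103515625.
Check values of n near the boundary:
  n = 128: C(128, 6) = 5423611200; 5423611200 < 6103515625? YES
  n = 129: C(129, 6) = 5688177600; 5688177600 < 6103515625? YES
  n = 130: C(130, 6) = 5963412000; 5963412000 < 6103515625? YES
  n = 131: C(131, 6) = 6249655776; 6249655776 < 6103515625? NO
  n = 132: C(132, 6) = 6547258432; 6547258432 < 6103515625? NO
The largest n with C(n, 6) < 6103515625 is n = 130 (where E[X] = 47707296/48828125 ≈ 0.977045). Hence R_5(6) > 130, i.e. R_5(6) ≥ 131.

Largest n = 130; hence R_5(6) > 130.


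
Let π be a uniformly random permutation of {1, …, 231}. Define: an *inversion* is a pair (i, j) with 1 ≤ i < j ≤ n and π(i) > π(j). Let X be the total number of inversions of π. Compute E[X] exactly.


Write X = Σ X_I over the C(231, 2) = 26565 pairs i < j, with X_I the indicator of one inversion.
There are 26565 indicators.
For each fixed pair i < j, the values π(i) and π(j) are two distinct elements of {1, …, 231} in uniformly random order; by symmetry P[π(i) > π(j)] = 1/2.
By linearity: E[X] = 26565 · (1/2) = C(231, 2) · (1/2) = 26565/2 = 26565/2 ≈ 13282.500.

E[X] = 26565/2 = 13282.500.


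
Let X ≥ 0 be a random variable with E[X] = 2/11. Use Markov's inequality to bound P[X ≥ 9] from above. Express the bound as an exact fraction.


μ = E[X] = 2/11, a = 9.
Markov: P[X ≥ 9] ≤ μ/a = (2/11)/9 = 2/99.
Numerically: ≈ 0.020.
(Since a = 9 > μ = 0.182, the bound 2/99 is < 1 and informative.)

P[X ≥ 9] ≤ 2/99 ≈ 0.020.


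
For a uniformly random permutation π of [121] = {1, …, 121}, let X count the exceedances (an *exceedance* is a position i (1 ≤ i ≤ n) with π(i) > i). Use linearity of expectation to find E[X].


Write X = Σ_{i=1}^{121} X_i, where X_i = 1_{π(i) > i}.
For each fixed i, π(i) is uniform over {1, …, 121} (marginal of a uniform permutation), so P[π(i) > i] = (n − i)/n. Summing: Σ_{i=1}^{121} (n − i)/n = (0 + 1 + … + 120)/121 = 121(121 − 1)/(2·121) = (121 − 1)/2.
Hence E[X] = Σ_{i=1}^{121} (121 − i)/121 = 60 ≈ 60.0000.

E[X] = 60 = 60.0000.


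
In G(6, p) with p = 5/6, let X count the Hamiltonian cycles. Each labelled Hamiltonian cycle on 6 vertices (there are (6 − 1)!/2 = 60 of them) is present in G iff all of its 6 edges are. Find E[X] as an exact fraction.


K_6 has (6 − 1)!/2 = 60 labelled Hamiltonian cycles.
For each such Hamiltonian cycle H, let X_H = 1 if all 6 edges of H are present in G. Then P[X_H = 1] = p^{6} = (5/6)^{6} = 15625/46656.
By linearity: E[X] = Σ_H E[X_H] = 60 · p^{6} = 60 · 15625/46656 = 78125/3888.
Numerically: E[X] ≈ 20.1.

E[X] = 60 · (5/6)^{6} = 78125/3888 ≈ 20.1.


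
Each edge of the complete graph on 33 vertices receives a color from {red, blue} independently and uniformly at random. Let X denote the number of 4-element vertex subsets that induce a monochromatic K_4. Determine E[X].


Let X = Σ_S X_S over the C(33, 4) = 40920 subsets S of size 4, where X_S = 1 if the K_4 on S is monochromatic.
For a fixed S, the K_4 on S has C(4, 2) = 6 edges. P[all 6 edges red] = (1/2)^6, and likewise for blue, so P[monochromatic] = 2·(1/2)^6 = 2^{1 − 6} = 1/32.
By linearity of expectation: E[X] = C(33, 4) · 2^{1 − 6} = 40920 · 1/32 = 5115/4.
Numerically: E[X] ≈ 1278.7500.

E[X] = C(33,4)·2^(1−C(4,2)) = 5115/4 ≈ 1278.7500.


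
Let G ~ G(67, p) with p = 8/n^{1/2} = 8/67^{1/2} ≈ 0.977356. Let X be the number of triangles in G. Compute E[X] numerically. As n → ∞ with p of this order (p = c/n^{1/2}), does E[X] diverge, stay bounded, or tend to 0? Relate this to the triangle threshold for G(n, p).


Number of potential triangles: C(67, 3) = 47905.
Each occurs with probability p³ ≈ (0.977356)³ ≈ 9.33593366e-01.
By linearity: E[X] = C(67, 3)·p³ ≈ 47905 · 9.33593366e-01 ≈ 44723.790190.
Since α = 1/2 < 1, p = c/n^{1/2} ≫ 1/n is above the triangle threshold p ~ 1/n. Asymptotically E[X] ~ (c³/6)·n^{3(1−α)} = (8³/6)·n^{1.5} → ∞; triangles are abundant w.h.p.

E[X] ≈ 44723.790190; in regime p = Θ(1/n^{1/2}) E[X] diverges (above the triangle threshold p ~ 1/n).


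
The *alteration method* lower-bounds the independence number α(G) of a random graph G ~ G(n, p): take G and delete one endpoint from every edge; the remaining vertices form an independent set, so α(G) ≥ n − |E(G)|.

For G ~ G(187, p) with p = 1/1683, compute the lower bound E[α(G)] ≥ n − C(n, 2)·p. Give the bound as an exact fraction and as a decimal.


E[|E(G)|] = C(187, 2)·p = 17391 · (1/1683) = 31/3.
E[α(G)] ≥ n − E[|E(G)|] = 187 − 31/3 = 530/3.
Numerically: ≈ 176.666667.
(This is only a lower bound; the true E[α(G)] may be larger.)

E[α(G)] ≥ 530/3 ≈ 176.666667.


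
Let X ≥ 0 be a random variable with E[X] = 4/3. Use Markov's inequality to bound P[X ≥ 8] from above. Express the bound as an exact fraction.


μ = E[X] = 4/3, a = 8.
Markov: P[X ≥ 8] ≤ μ/a = (4/3)/8 = 1/6.
Numerically: ≈ 0.166667.
(Since a = 8 > μ = 1.333333, the bound 1/6 is < 1 and informative.)

P[X ≥ 8] ≤ 1/6 ≈ 0.166667.


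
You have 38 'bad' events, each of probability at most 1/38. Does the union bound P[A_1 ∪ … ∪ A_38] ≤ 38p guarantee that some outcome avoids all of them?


Union bound: P[∪_{i=1}^{38} A_i] ≤ Σ_i P[A_i] ≤ 38·p = 38·(1/38) = 1.
Numerically: 1 ≈ 1.0000000.
Is 1 < 1? NO.
Since the bound 1 is ≥ 1, the union bound is uninformative here; it does NOT by itself certify existence.

38·p = 1 ≈ 1.0000000; existence NOT certified by the union bound.


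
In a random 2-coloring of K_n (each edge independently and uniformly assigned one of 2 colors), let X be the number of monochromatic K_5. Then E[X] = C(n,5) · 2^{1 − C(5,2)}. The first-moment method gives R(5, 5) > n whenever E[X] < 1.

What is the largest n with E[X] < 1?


We need C(n, 5) · 2^{1 − 10} < 1, i.e. C(n, 5) < 2^{10 − 1} = 512.
Check values of n near the boundary:
  n = 5: C(5, 5) = 1; 1 < 512? YES
  n = 6: C(6, 5) = 6; 6 < 512? YES
  n = 7: C(7, 5) = 21; 21 < 512? YES
  n = 8: C(8, 5) = 56; 56 < 512? YES
  n = 9: C(9, 5) = 126; 126 < 512? YES
  n = 10: C(10, 5) = 252; 252 < 512? YES
  n = 11: C(11, 5) = 462; 462 < 512? YES
  n = 12: C(12, 5) = 792; 792 < 512? NO
  n = 13: C(13, 5) = 1287; 1287 < 512? NO
The largest n with C(n, 5) < 512 is n = 11 (where E[X] = 231/256 ≈ 0.9023438). Hence R(5, 5) > 11, i.e. R(5, 5) ≥ 12.

Largest n = 11; hence R(5, 5) > 11.


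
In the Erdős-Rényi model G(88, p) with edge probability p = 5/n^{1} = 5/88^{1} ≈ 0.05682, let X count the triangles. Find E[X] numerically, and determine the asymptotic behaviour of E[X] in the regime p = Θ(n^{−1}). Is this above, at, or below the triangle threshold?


Number of potential triangles: C(88, 3) = 109736.
Each occurs with probability p³ ≈ (0.05682)³ ≈ 1.834265e-04.
By linearity: E[X] = C(88, 3)·p³ ≈ 109736 · 1.834265e-04 ≈ 20.1285.
Here α = 1, so p = 5/n is exactly at the triangle threshold p ~ 1/n. Asymptotically E[X] → c³/6 = 5³/6 = 125/6 ≈ 20.8333, a bounded constant. In this regime the triangle count is asymptotically Poisson(c³/6).

E[X] ≈ 20.1285; in regime p = Θ(1/n^{1}) E[X] stays bounded (at the triangle threshold p ~ 1/n).


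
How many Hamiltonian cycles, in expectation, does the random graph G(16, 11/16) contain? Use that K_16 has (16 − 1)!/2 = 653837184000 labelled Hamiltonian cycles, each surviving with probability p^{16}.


K_16 has (16 − 1)!/2 = 653837184000 labelled Hamiltonian cycles.
For each such Hamiltonian cycle H, let X_H = 1 if all 16 edges of H are present in G. Then P[X_H = 1] = p^{16} = (11/16)^{16} = 45949729863572161/18446744073709551616.
Summing the indicators: E[X] = Σ_H E[X_H] = 653837184000 · p^{16} = 653837184000 · 45949729863572161/18446744073709551616 = 29339494120662818290072875/18014398509481984.
Numerically: E[X] ≈ 1.63e+09.

E[X] = 653837184000 · (11/16)^{16} = 29339494120662818290072875/18014398509481984 ≈ 1.63e+09.


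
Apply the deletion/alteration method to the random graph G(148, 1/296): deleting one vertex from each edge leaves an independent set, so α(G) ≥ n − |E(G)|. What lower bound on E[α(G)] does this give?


E[|E(G)|] = C(148, 2)·p = 10878 · (1/296) = 147/4.
E[α(G)] ≥ n − E[|E(G)|] = 148 − 147/4 = 445/4.
Numerically: ≈ 111.250.
(This is only a lower bound; the true E[α(G)] may be larger.)

E[α(G)] ≥ 445/4 ≈ 111.250.


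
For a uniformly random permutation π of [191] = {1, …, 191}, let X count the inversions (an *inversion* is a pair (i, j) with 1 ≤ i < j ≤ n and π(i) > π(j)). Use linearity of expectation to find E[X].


Write X = Σ X_I over the C(191, 2) = 18145 pairs i < j, with X_I the indicator of one inversion.
There are 18145 indicators.
For each fixed pair i < j, the values π(i) and π(j) are two distinct elements of {1, …, 191} in uniformly random order; by symmetry P[π(i) > π(j)] = 1/2.
By linearity: E[X] = 18145 · (1/2) = C(191, 2) · (1/2) = 18145/2 = 18145/2 ≈ 9072.5000.

E[X] = 18145/2 = 9072.5000.


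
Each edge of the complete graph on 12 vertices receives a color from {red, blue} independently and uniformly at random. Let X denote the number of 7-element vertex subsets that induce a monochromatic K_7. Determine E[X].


Let X = Σ_S X_S over the C(12, 7) = 792 subsets S of size 7, where X_S = 1 if the K_7 on S is monochromatic.
For a fixed S, the K_7 on S has C(7, 2) = 21 edges. P[all 21 edges red] = (1/2)^21, and likewise for blue, so P[monochromatic] = 2·(1/2)^21 = 2^{1 − 21} = 1/1048576.
By linearity: E[X] = C(12, 7) · 2^{1 − 21} = 792 · 1/1048576 = 99/131072.
Numerically: E[X] ≈ 0.0008.

E[X] = C(12,7)·2^(1−C(7,2)) = 99/131072 ≈ 0.0008.


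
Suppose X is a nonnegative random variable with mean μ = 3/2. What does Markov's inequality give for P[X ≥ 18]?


μ = E[X] = 3/2, a = 18.
Markov: P[X ≥ 18] ≤ μ/a = (3/2)/18 = 1/12.
Numerically: ≈ 0.083333.
(Since a = 18 > μ = 1.500000, the bound 1/12 is < 1 and informative.)

P[X ≥ 18] ≤ 1/12 ≈ 0.083333.


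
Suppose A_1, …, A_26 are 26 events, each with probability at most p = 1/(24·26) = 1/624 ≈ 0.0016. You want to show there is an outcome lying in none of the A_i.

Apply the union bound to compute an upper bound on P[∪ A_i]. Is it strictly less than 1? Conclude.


Union bound: P[∪_{i=1}^{26} A_i] ≤ Σ_i P[A_i] ≤ 26·p = 26·(1/624) = 1/24.
Numerically: 1/24 ≈ 0.0417.
Is 1/24 < 1? YES.
Since P[∪ A_i] ≤ 1/24 < 1, the complement has P[∩ A_i^c] ≥ 1 − 1/24 = 23/24 > 0, so some outcome avoids every A_i.

26·p = 1/24 ≈ 0.0417; existence CERTIFIED by the union bound.


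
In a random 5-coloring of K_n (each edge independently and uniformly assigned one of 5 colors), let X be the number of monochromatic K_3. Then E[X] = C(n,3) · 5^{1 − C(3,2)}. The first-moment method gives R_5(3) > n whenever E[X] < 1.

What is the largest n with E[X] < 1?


We need C(n, 3) · 5^{1 − 3} < 1, i.e. C(n, 3) < 5^{3 − 1} = 25.
Check values of n near the boundary:
  n = 4: C(4, 3) = 4; 4 < 25? YES
  n = 5: C(5, 3) = 10; 10 < 25? YES
  n = 6: C(6, 3) = 20; 20 < 25? YES
  n = 7: C(7, 3) = 35; 35 < 25? NO
  n = 8: C(8, 3) = 56; 56 < 25? NO
  n = 9: C(9, 3) = 84; 84 < 25? NO
The largest n with C(n, 3) < 25 is n = 6 (where E[X] = 4/5 ≈ 0.80000). Hence R_5(3) > 6, i.e. R_5(3) ≥ 7.

Largest n = 6; hence R_5(3) > 6.


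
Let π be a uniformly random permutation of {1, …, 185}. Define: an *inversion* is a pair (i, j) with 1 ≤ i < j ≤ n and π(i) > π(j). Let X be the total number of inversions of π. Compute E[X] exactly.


Write X = Σ X_I over the C(185, 2) = 17020 pairs i < j, with X_I the indicator of one inversion.
There are 17020 indicators.
For each fixed pair i < j, the values π(i) and π(j) are two distinct elements of {1, …, 185} in uniformly random order; by symmetry P[π(i) > π(j)] = 1/2.
By linearity: E[X] = 17020 · (1/2) = C(185, 2) · (1/2) = 17020/2 = 8510 ≈ 8510.00000.

E[X] = 8510 = 8510.00000.


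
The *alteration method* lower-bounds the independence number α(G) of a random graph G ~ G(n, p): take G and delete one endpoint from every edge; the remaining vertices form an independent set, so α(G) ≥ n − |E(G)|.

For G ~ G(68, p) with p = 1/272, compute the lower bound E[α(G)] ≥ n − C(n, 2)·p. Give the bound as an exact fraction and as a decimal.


E[|E(G)|] = C(68, 2)·p = 2278 · (1/272) = 67/8.
E[α(G)] ≥ n − E[|E(G)|] = 68 − 67/8 = 477/8.
Numerically: ≈ 59.625000.
(This is only a lower bound; the true E[α(G)] may be larger.)

E[α(G)] ≥ 477/8 ≈ 59.625000.


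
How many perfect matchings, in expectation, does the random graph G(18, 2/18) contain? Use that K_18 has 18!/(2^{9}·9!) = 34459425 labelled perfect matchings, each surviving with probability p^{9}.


K_18 has 18!/(2^{9}·9!) = 34459425 labelled perfect matchings.
For each such perfect matching H, let X_H = 1 if all 9 edges of H are present in G. Then P[X_H = 1] = p^{9} = (1/9)^{9} = 1/387420489.
By linearity: E[X] = Σ_H E[X_H] = 34459425 · p^{9} = 34459425 · 1/387420489 = 425425/4782969.
Numerically: E[X] ≈ 0.0889.

E[X] = 34459425 · (1/9)^{9} = 425425/4782969 ≈ 0.0889.


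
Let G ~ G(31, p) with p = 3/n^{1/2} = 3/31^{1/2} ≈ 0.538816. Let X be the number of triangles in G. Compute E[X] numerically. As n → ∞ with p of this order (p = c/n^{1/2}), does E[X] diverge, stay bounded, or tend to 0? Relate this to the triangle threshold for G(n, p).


Number of potential triangles: C(31, 3) = 4495.
Each occurs with probability p³ ≈ (0.538816)³ ≈ 1.56430424e-01.
By linearity: E[X] = C(31, 3)·p³ ≈ 4495 · 1.56430424e-01 ≈ 703.154757.
Since α = 1/2 < 1, p = c/n^{1/2} ≫ 1/n is above the triangle threshold p ~ 1/n. Asymptotically E[X] ~ (c³/6)·n^{3(1−α)} = (3³/6)·n^{1.5} → ∞; triangles are abundant w.h.p.

E[X] ≈ 703.154757; in regime p = Θ(1/n^{1/2}) E[X] diverges (above the triangle threshold p ~ 1/n).


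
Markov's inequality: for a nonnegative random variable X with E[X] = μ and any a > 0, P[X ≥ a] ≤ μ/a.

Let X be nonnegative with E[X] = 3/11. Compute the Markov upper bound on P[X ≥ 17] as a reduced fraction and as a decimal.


μ = E[X] = 3/11, a = 17.
Markov: P[X ≥ 17] ≤ μ/a = (3/11)/17 = 3/187.
Numerically: ≈ 0.01604.
(Since a = 17 > μ = 0.27273, the bound 3/187 is < 1 and informative.)

P[X ≥ 17] ≤ 3/187 ≈ 0.01604.
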